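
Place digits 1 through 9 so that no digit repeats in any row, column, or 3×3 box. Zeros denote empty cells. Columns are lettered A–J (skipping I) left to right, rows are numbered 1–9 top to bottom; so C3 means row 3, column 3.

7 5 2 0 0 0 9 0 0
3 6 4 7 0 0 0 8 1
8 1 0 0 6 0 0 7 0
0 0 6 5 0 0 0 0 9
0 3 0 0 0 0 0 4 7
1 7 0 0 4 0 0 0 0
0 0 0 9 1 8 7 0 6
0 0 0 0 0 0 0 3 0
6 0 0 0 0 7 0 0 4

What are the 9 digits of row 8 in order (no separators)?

297456138

H1 = 6 (sole candidate).
J1 = 3 (sole candidate).
C3 = 9 (sole candidate).
E1 = 8 (sole candidate).
E4 = 7 (hidden single in row 4).
F6 = 9 (hidden single in row 6).
E5 = 2 (sole candidate).
E8 = 5: row 8 has {3}; col 5 has {1,2,4,6,7,8}; box has {1,7,8,9} → only 5 remains.
E9 = 3 (sole candidate).
E2 = 9 (sole candidate).
D9 = 2 (sole candidate).
A5 = 9 (hidden single in row 5).
C7 = 3 (hidden single in row 7).
C8 = 7: in row 8, 7 can only go here (every other open cell in that row sees a 7).
B8 = 9: in row 8, 9 can only go here (every other open cell in that row sees a 9).
B9 = 8 (sole candidate).
G4 = 8 (hidden single in row 4).
F4 = 3 (hidden single in row 4).
D3 = 3 (hidden single in row 3).
H4 = 1 (hidden single in row 4).
G6 = 3 (hidden single in row 6).
D6 = 6 (hidden single in row 6).
F5 = 1 (sole candidate).
D8 = 4: row 8 has {3,5,7,9}; col 4 has {2,3,5,6,7,9}; box has {1,2,3,5,7,8,9} → only 4 remains.
F8 = 6: row 8 has {3,4,5,7,9}; col 6 has {1,3,7,8,9}; box has {1,2,3,4,5,7,8,9} → only 6 remains.
D1 = 1 (sole candidate).
F1 = 4 (sole candidate).
D5 = 8 (sole candidate).
A8 = 2: row 8 has {3,4,5,6,7,9}; col 1 has {1,3,6,7,8,9}; box has {3,6,7,8,9} → only 2 remains.
G8 = 1: row 8 has {2,3,4,5,6,7,9}; col 7 has {3,7,8,9}; box has {3,4,6,7} → only 1 remains.
J8 = 8: row 8 has {1,2,3,4,5,6,7,9}; col 9 has {1,3,4,6,7,9}; box has {1,3,4,6,7} → only 8 remains.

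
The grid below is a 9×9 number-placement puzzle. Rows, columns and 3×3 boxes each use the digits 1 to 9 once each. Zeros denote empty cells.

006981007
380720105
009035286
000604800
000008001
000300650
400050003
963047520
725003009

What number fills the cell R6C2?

R2C3 = 4 (sole candidate).
R2C6 = 6 (sole candidate).
R2C8 = 9 (sole candidate).
R3C1 = 1 (sole candidate).
R3C2 = 7 (sole candidate).
R3C4 = 4 (sole candidate).
R4C9 = 2 (sole candidate).
R6C9 = 4 (sole candidate).
R7C2 = 1 (sole candidate).
R7C3 = 8 (sole candidate).
R7C4 = 2 (sole candidate).
R7C6 = 9 (sole candidate).
R7C7 = 7 (sole candidate).
R7C8 = 6 (sole candidate).
R8C9 = 8 (sole candidate).
R9C7 = 4 (sole candidate).
R9C8 = 1 (sole candidate).
R1C2 = 5 (sole candidate).
R1C7 = 3 (sole candidate).
R1C8 = 4 (sole candidate).
R4C1 = 5 (sole candidate).
R5C4 = 5 (sole candidate).
R5C7 = 9 (sole candidate).
R6C2 = 9: row 6 has {3,4,5,6}; col 2 has {1,2,5,6,7,8}; box has {5} → only 9 remains.

9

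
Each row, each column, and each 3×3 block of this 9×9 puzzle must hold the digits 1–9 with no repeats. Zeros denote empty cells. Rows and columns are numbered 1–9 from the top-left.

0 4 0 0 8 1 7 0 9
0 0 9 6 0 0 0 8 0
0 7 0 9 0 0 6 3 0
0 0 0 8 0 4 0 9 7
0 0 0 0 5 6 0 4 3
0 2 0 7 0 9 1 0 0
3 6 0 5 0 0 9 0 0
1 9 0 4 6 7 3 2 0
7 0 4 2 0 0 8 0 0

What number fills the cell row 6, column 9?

8

row 1, column 4 = 3 (sole candidate).
row 1, column 8 = 5 (sole candidate).
row 5, column 4 = 1 (sole candidate).
row 5, column 7 = 2 (sole candidate).
row 6, column 5 = 3 (sole candidate).
row 6, column 8 = 6 (sole candidate).
row 7, column 5 = 1 (sole candidate).
row 7, column 6 = 8 (sole candidate).
row 7, column 8 = 7 (sole candidate).
row 7, column 9 = 4 (sole candidate).
row 8, column 9 = 5 (sole candidate).
row 9, column 2 = 5 (sole candidate).
row 9, column 5 = 9 (sole candidate).
row 9, column 6 = 3 (sole candidate).
row 9, column 8 = 1 (sole candidate).
row 9, column 9 = 6 (sole candidate).
row 2, column 7 = 4 (sole candidate).
row 4, column 5 = 2 (sole candidate).
row 4, column 7 = 5 (sole candidate).
row 5, column 2 = 8 (sole candidate).
row 5, column 3 = 7 (sole candidate).
row 6, column 3 = 5 (sole candidate).
row 6, column 9 = 8: row 6 has {1,2,3,5,6,7,9}; col 9 has {3,4,5,6,7,9}; box has {1,2,3,4,5,6,7,9} → only 8 remains.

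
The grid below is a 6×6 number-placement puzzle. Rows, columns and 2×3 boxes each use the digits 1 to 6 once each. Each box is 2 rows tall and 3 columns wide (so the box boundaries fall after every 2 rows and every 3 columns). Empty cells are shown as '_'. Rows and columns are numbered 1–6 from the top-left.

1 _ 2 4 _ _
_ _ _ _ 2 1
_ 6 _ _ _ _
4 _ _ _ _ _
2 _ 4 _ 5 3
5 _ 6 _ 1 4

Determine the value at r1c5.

3

r3c1 = 3 (sole candidate).
r3c5 = 4 (sole candidate).
r5c2 = 1 (sole candidate).
r5c4 = 6 (sole candidate).
r6c2 = 3 (sole candidate).
r6c4 = 2 (sole candidate).
r1c2 = 5 (sole candidate).
r1c6 = 6 (sole candidate).
r2c1 = 6 (sole candidate).
r2c2 = 4 (sole candidate).
r2c3 = 3 (sole candidate).
r2c4 = 5 (sole candidate).
r3c4 = 1 (sole candidate).
r4c2 = 2 (sole candidate).
r4c4 = 3 (sole candidate).
r4c5 = 6 (sole candidate).
r4c6 = 5 (sole candidate).
r1c5 = 3: row 1 has {1,2,4,5,6}; col 5 has {1,2,4,5,6}; box has {1,2,4,5,6} → only 3 remains.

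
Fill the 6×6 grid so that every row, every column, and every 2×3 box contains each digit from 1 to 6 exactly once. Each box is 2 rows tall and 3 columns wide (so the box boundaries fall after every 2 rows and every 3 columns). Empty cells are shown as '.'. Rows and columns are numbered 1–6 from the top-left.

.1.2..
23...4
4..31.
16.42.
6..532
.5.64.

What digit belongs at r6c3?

r1c1 = 5: row 1 has {1,2}; col 1 has {1,2,4,6}; box has {1,2,3} → only 5 remains.
r1c5 = 6: row 1 has {1,2,5}; col 5 has {1,2,3,4}; box has {2,4} → only 6 remains.
r1c6 = 3: row 1 has {1,2,5,6}; col 6 has {2,4}; box has {2,4,6} → only 3 remains.
r2c3 = 6: row 2 has {2,3,4}; col 3 has {}; box has {1,2,3,5} → only 6 remains.
r2c4 = 1: row 2 has {2,3,4,6}; col 4 has {2,3,4,5,6}; box has {2,3,4,6} → only 1 remains.
r2c5 = 5: row 2 has {1,2,3,4,6}; col 5 has {1,2,3,4,6}; box has {1,2,3,4,6} → only 5 remains.
r3c2 = 2: row 3 has {1,3,4}; col 2 has {1,3,5,6}; box has {1,4,6} → only 2 remains.
r3c3 = 5: row 3 has {1,2,3,4}; col 3 has {6}; box has {1,2,4,6} → only 5 remains.
r3c6 = 6: row 3 has {1,2,3,4,5}; col 6 has {2,3,4}; box has {1,2,3,4} → only 6 remains.
r4c3 = 3: row 4 has {1,2,4,6}; col 3 has {5,6}; box has {1,2,4,5,6} → only 3 remains.
r4c6 = 5: row 4 has {1,2,3,4,6}; col 6 has {2,3,4,6}; box has {1,2,3,4,6} → only 5 remains.
r5c2 = 4: row 5 has {2,3,5,6}; col 2 has {1,2,3,5,6}; box has {5,6} → only 4 remains.
r5c3 = 1: row 5 has {2,3,4,5,6}; col 3 has {3,5,6}; box has {4,5,6} → only 1 remains.
r6c1 = 3: row 6 has {4,5,6}; col 1 has {1,2,4,5,6}; box has {1,4,5,6} → only 3 remains.
r6c3 = 2: row 6 has {3,4,5,6}; col 3 has {1,3,5,6}; box has {1,3,4,5,6} → only 2 remains.

2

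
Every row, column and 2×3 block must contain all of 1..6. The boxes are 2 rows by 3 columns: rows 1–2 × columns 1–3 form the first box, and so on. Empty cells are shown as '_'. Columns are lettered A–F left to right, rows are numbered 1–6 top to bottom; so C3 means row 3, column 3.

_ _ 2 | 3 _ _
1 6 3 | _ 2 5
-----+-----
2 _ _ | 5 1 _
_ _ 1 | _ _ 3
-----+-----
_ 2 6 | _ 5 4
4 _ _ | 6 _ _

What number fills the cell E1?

A1 = 5 (sole candidate).
B1 = 4 (sole candidate).
E1 = 6: row 1 has {2,3,4,5}; col 5 has {1,2,5}; box has {2,3,5} → only 6 remains.

6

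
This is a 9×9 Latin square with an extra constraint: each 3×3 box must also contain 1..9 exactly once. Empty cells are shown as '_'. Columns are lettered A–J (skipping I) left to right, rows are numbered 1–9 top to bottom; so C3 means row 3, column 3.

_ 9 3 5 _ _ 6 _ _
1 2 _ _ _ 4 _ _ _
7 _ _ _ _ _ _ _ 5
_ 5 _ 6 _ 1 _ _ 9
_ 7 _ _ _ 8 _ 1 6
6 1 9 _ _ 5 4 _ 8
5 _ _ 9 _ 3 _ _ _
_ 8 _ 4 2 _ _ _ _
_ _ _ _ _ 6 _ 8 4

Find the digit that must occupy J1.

7

F8 = 7: row 8 has {2,4,8}; col 6 has {1,3,4,5,6,8}; box has {2,3,4,6,9} → only 7 remains.
B9 = 3: row 9 has {4,6,8}; col 2 has {1,2,5,7,8,9}; box has {5,8} → only 3 remains.
D9 = 1: row 9 has {3,4,6,8}; col 4 has {4,5,6,9}; box has {2,3,4,6,7,9} → only 1 remains.
E9 = 5: row 9 has {1,3,4,6,8}; col 5 has {2}; box has {1,2,3,4,6,7,9} → only 5 remains.
F1 = 2: row 1 has {3,5,6,9}; col 6 has {1,3,4,5,6,7,8}; box has {4,5} → only 2 remains.
F3 = 9: row 3 has {5,7}; col 6 has {1,2,3,4,5,6,7,8}; box has {2,4,5} → only 9 remains.
E7 = 8: row 7 has {3,5,9}; col 5 has {2,5}; box has {1,2,3,4,5,6,7,9} → only 8 remains.
A8 = 9: row 8 has {2,4,7,8}; col 1 has {1,5,6,7}; box has {3,5,8} → only 9 remains.
A9 = 2: row 9 has {1,3,4,5,6,8}; col 1 has {1,5,6,7,9}; box has {3,5,8,9} → only 2 remains.
C9 = 7: row 9 has {1,2,3,4,5,6,8}; col 3 has {3,9}; box has {2,3,5,8,9} → only 7 remains.
G9 = 9: row 9 has {1,2,3,4,5,6,7,8}; col 7 has {4,6}; box has {4,8} → only 9 remains.
A1 = 8: in row 1, 8 can only go here (every other open cell in that row sees an 8).
H1 = 4: in row 1, 4 can only go here (every other open cell in that row sees a 4).
C2 = 5: in row 2, 5 can only go here (every other open cell in that row sees a 5).
H2 = 9: in row 2, 9 can only go here (every other open cell in that row sees a 9).
E2 = 6: in row 2, 6 can only go here (every other open cell in that row sees a 6).
C4 = 8: in row 4, 8 can only go here (every other open cell in that row sees an 8).
G5 = 5: in row 5, 5 can only go here (every other open cell in that row sees a 5).
E5 = 9: in row 5, 9 can only go here (every other open cell in that row sees a 9).
H8 = 5: in row 8, 5 can only go here (every other open cell in that row sees a 5).
C8 = 6: in row 8, 6 can only go here (every other open cell in that row sees a 6).
C3 = 4: row 3 has {5,7,9}; col 3 has {3,5,6,7,8,9}; box has {1,2,3,5,7,8,9} → only 4 remains.
C5 = 2: row 5 has {1,5,6,7,8,9}; col 3 has {3,4,5,6,7,8,9}; box has {1,5,6,7,8,9} → only 2 remains.
D5 = 3: row 5 has {1,2,5,6,7,8,9}; col 4 has {1,4,5,6,9}; box has {1,5,6,8,9} → only 3 remains.
E6 = 7: row 6 has {1,4,5,6,8,9}; col 5 has {2,5,6,8,9}; box has {1,3,5,6,8,9} → only 7 remains.
B7 = 4: row 7 has {3,5,8,9}; col 2 has {1,2,3,5,7,8,9}; box has {2,3,5,6,7,8,9} → only 4 remains.
C7 = 1: row 7 has {3,4,5,8,9}; col 3 has {2,3,4,5,6,7,8,9}; box has {2,3,4,5,6,7,8,9} → only 1 remains.
E1 = 1: row 1 has {2,3,4,5,6,8,9}; col 5 has {2,5,6,7,8,9}; box has {2,4,5,6,9} → only 1 remains.
J1 = 7: row 1 has {1,2,3,4,5,6,8,9}; col 9 has {4,5,6,8,9}; box has {4,5,6,9} → only 7 remains.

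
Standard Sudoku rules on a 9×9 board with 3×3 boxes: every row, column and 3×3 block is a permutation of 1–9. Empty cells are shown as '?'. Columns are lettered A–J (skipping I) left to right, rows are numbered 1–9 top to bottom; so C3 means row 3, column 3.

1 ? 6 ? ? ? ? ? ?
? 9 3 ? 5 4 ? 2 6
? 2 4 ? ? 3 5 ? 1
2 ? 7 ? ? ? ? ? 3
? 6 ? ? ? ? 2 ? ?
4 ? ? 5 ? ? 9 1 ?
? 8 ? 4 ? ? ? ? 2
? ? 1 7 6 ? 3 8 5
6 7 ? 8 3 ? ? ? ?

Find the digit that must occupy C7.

B1 = 5: row 1 has {1,6}; col 2 has {2,6,7,8,9}; box has {1,2,3,4,6,9} → only 5 remains.
D2 = 1: row 2 has {2,3,4,5,6,9}; col 4 has {4,5,7,8}; box has {3,4,5} → only 1 remains.
B4 = 1: row 4 has {2,3,7}; col 2 has {2,5,6,7,8,9}; box has {2,4,6,7} → only 1 remains.
B6 = 3: row 6 has {1,4,5,9}; col 2 has {1,2,5,6,7,8,9}; box has {1,2,4,6,7} → only 3 remains.
C6 = 8: row 6 has {1,3,4,5,9}; col 3 has {1,3,4,6,7}; box has {1,2,3,4,6,7} → only 8 remains.
J6 = 7: row 6 has {1,3,4,5,8,9}; col 9 has {1,2,3,5,6}; box has {1,2,3,9} → only 7 remains.
A8 = 9: row 8 has {1,3,5,6,7,8}; col 1 has {1,2,4,6}; box has {1,6,7,8} → only 9 remains.
B8 = 4: row 8 has {1,3,5,6,7,8,9}; col 2 has {1,2,3,5,6,7,8,9}; box has {1,6,7,8,9} → only 4 remains.
F8 = 2: row 8 has {1,3,4,5,6,7,8,9}; col 6 has {3,4}; box has {3,4,6,7,8} → only 2 remains.
A5 = 5: row 5 has {2,6}; col 1 has {1,2,4,6,9}; box has {1,2,3,4,6,7,8} → only 5 remains.
C5 = 9: row 5 has {2,5,6}; col 3 has {1,3,4,6,7,8}; box has {1,2,3,4,5,6,7,8} → only 9 remains.
D5 = 3: row 5 has {2,5,6,9}; col 4 has {1,4,5,7,8}; box has {5} → only 3 remains.
H5 = 4: row 5 has {2,3,5,6,9}; col 8 has {1,2,8}; box has {1,2,3,7,9} → only 4 remains.
J5 = 8: row 5 has {2,3,4,5,6,9}; col 9 has {1,2,3,5,6,7}; box has {1,2,3,4,7,9} → only 8 remains.
E6 = 2: row 6 has {1,3,4,5,7,8,9}; col 5 has {3,5,6}; box has {3,5} → only 2 remains.
F6 = 6: row 6 has {1,2,3,4,5,7,8,9}; col 6 has {2,3,4}; box has {2,3,5} → only 6 remains.
A7 = 3: row 7 has {2,4,8}; col 1 has {1,2,4,5,6,9}; box has {1,4,6,7,8,9} → only 3 remains.
C7 = 5: row 7 has {2,3,4,8}; col 3 has {1,3,4,6,7,8,9}; box has {1,3,4,6,7,8,9} → only 5 remains.

5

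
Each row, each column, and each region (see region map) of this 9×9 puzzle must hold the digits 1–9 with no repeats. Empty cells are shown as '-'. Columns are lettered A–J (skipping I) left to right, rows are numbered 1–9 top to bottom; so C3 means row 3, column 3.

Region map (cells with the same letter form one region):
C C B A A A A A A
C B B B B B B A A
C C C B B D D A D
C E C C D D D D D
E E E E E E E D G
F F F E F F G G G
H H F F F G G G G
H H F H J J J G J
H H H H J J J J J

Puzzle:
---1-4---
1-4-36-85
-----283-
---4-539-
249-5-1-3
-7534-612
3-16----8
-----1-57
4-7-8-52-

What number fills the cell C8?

C3 = 6: row 3 has {2,3,8}; col 3 has {1,4,5,7,9}; region has {1,4} → only 6 remains.
D9 = 9: row 9 has {2,4,5,7,8}; col 4 has {1,3,4,6}; region has {3,4,7} → only 9 remains.
F9 = 3: row 9 has {2,4,5,7,8,9}; col 6 has {1,2,4,5,6}; region has {1,2,5,7,8} → only 3 remains.
J9 = 6: row 9 has {2,3,4,5,7,8,9}; col 9 has {2,3,5,7,8}; region has {1,2,3,5,7,8} → only 6 remains.
J1 = 9: row 1 has {1,4}; col 9 has {2,3,5,6,7,8}; region has {1,3,4,5,8} → only 9 remains.
J4 = 1: row 4 has {3,4,5,9}; col 9 has {2,3,5,6,7,8,9}; region has {2,3,5,8,9} → only 1 remains.
E8 = 9: row 8 has {1,5,7}; col 5 has {3,4,5,8}; region has {1,2,3,5,6,7,8} → only 9 remains.
G8 = 4: row 8 has {1,5,7,9}; col 7 has {1,3,5,6,8}; region has {1,2,3,5,6,7,8,9} → only 4 remains.
B9 = 1: row 9 has {2,3,4,5,6,7,8,9}; col 2 has {4,7}; region has {3,4,7,9} → only 1 remains.
J3 = 4: row 3 has {2,3,6,8}; col 9 has {1,2,3,5,6,7,8,9}; region has {1,2,3,5,8,9} → only 4 remains.
E7 = 2: row 7 has {1,3,6,8}; col 5 has {3,4,5,8,9}; region has {1,4,5,6,7} → only 2 remains.
B7 = 5: row 7 has {1,2,3,6,8}; col 2 has {1,4,7}; region has {1,3,4,7,9} → only 5 remains.
B3 = 9: row 3 has {2,3,4,6,8}; col 2 has {1,4,5,7}; region has {1,4,6} → only 9 remains.
B2 = 2: row 2 has {1,3,4,5,6,8}; col 2 has {1,4,5,7,9}; region has {3,4,6} → only 2 remains.
D2 = 7: row 2 has {1,2,3,4,5,6,8}; col 4 has {1,3,4,6,9}; region has {2,3,4,6} → only 7 remains.
G2 = 9: row 2 has {1,2,3,4,5,6,7,8}; col 7 has {1,3,4,5,6,8}; region has {2,3,4,6,7} → only 9 remains.
D3 = 5: row 3 has {2,3,4,6,8,9}; col 4 has {1,3,4,6,7,9}; region has {2,3,4,6,7,9} → only 5 remains.
E3 = 1: row 3 has {2,3,4,5,6,8,9}; col 5 has {2,3,4,5,8,9}; region has {2,3,4,5,6,7,9} → only 1 remains.
D5 = 8: row 5 has {1,2,3,4,5,9}; col 4 has {1,3,4,5,6,7,9}; region has {1,2,3,4,5,9} → only 8 remains.
F5 = 7: row 5 has {1,2,3,4,5,8,9}; col 6 has {1,2,3,4,5,6}; region has {1,2,3,4,5,8,9} → only 7 remains.
H5 = 6: row 5 has {1,2,3,4,5,7,8,9}; col 8 has {1,2,3,5,8,9}; region has {1,2,3,4,5,8,9} → only 6 remains.
F7 = 9: row 7 has {1,2,3,5,6,8}; col 6 has {1,2,3,4,5,6,7}; region has {1,2,3,5,6,8} → only 9 remains.
G7 = 7: row 7 has {1,2,3,5,6,8,9}; col 7 has {1,3,4,5,6,8,9}; region has {1,2,3,5,6,8,9} → only 7 remains.
H7 = 4: row 7 has {1,2,3,5,6,7,8,9}; col 8 has {1,2,3,5,6,8,9}; region has {1,2,3,5,6,7,8,9} → only 4 remains.
D8 = 2: row 8 has {1,4,5,7,9}; col 4 has {1,3,4,5,6,7,8,9}; region has {1,3,4,5,7,9} → only 2 remains.
C1 = 8: row 1 has {1,4,9}; col 3 has {1,4,5,6,7,9}; region has {1,2,3,4,5,6,7,9} → only 8 remains.
G1 = 2: row 1 has {1,4,8,9}; col 7 has {1,3,4,5,6,7,8,9}; region has {1,3,4,5,8,9} → only 2 remains.
H1 = 7: row 1 has {1,2,4,8,9}; col 8 has {1,2,3,4,5,6,8,9}; region has {1,2,3,4,5,8,9} → only 7 remains.
A3 = 7: row 3 has {1,2,3,4,5,6,8,9}; col 1 has {1,2,3,4}; region has {1,4,6,9} → only 7 remains.
A4 = 8: row 4 has {1,3,4,5,9}; col 1 has {1,2,3,4,7}; region has {1,4,6,7,9} → only 8 remains.
B4 = 6: row 4 has {1,3,4,5,8,9}; col 2 has {1,2,4,5,7,9}; region has {1,2,3,4,5,7,8,9} → only 6 remains.
C4 = 2: row 4 has {1,3,4,5,6,8,9}; col 3 has {1,4,5,6,7,8,9}; region has {1,4,6,7,8,9} → only 2 remains.
E4 = 7: row 4 has {1,2,3,4,5,6,8,9}; col 5 has {1,2,3,4,5,8,9}; region has {1,2,3,4,5,6,8,9} → only 7 remains.
A6 = 9: row 6 has {1,2,3,4,5,6,7}; col 1 has {1,2,3,4,7,8}; region has {1,2,4,5,6,7} → only 9 remains.
F6 = 8: row 6 has {1,2,3,4,5,6,7,9}; col 6 has {1,2,3,4,5,6,7,9}; region has {1,2,4,5,6,7,9} → only 8 remains.
A8 = 6: row 8 has {1,2,4,5,7,9}; col 1 has {1,2,3,4,7,8,9}; region has {1,2,3,4,5,7,9} → only 6 remains.
B8 = 8: row 8 has {1,2,4,5,6,7,9}; col 2 has {1,2,4,5,6,7,9}; region has {1,2,3,4,5,6,7,9} → only 8 remains.
C8 = 3: row 8 has {1,2,4,5,6,7,8,9}; col 3 has {1,2,4,5,6,7,8,9}; region has {1,2,4,5,6,7,8,9} → only 3 remains.

3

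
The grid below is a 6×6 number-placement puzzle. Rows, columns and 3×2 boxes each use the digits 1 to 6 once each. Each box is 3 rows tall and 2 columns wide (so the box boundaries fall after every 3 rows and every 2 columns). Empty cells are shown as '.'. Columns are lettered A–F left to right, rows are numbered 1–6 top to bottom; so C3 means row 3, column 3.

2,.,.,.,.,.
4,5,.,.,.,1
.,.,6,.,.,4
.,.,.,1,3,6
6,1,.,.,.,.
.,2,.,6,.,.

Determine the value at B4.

B3 = 3 (sole candidate).
A4 = 5 (sole candidate).
B4 = 4: row 4 has {1,3,5,6}; col 2 has {1,2,3,5}; box has {1,2,5,6} → only 4 remains.

4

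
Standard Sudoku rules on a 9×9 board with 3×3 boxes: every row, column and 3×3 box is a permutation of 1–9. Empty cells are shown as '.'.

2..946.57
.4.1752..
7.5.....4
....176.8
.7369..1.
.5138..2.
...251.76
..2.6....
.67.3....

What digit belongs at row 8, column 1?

5

row 1, column 3 = 8 (sole candidate).
row 3, column 4 = 8 (sole candidate).
row 3, column 5 = 2 (sole candidate).
row 3, column 6 = 3 (sole candidate).
row 5, column 9 = 5 (sole candidate).
row 6, column 6 = 4 (sole candidate).
row 6, column 9 = 9 (sole candidate).
row 9, column 4 = 4 (sole candidate).
row 2, column 9 = 3 (sole candidate).
row 4, column 4 = 5 (sole candidate).
row 5, column 6 = 2 (sole candidate).
row 5, column 7 = 4 (sole candidate).
row 6, column 1 = 6 (sole candidate).
row 6, column 7 = 7 (sole candidate).
row 8, column 4 = 7 (sole candidate).
row 8, column 9 = 1 (sole candidate).
row 9, column 9 = 2 (sole candidate).
row 1, column 7 = 1 (sole candidate).
row 2, column 1 = 9 (sole candidate).
row 2, column 3 = 6 (sole candidate).
row 2, column 8 = 8 (sole candidate).
row 3, column 2 = 1 (sole candidate).
row 3, column 7 = 9 (sole candidate).
row 3, column 8 = 6 (sole candidate).
row 4, column 1 = 4 (sole candidate).
row 4, column 3 = 9 (sole candidate).
row 4, column 8 = 3 (sole candidate).
row 5, column 1 = 8 (sole candidate).
row 7, column 1 = 3 (sole candidate).
row 7, column 3 = 4 (sole candidate).
row 7, column 7 = 8 (sole candidate).
row 8, column 1 = 5: row 8 has {1,2,6,7}; col 1 has {2,3,4,6,7,8,9}; box has {2,3,4,6,7} → only 5 remains.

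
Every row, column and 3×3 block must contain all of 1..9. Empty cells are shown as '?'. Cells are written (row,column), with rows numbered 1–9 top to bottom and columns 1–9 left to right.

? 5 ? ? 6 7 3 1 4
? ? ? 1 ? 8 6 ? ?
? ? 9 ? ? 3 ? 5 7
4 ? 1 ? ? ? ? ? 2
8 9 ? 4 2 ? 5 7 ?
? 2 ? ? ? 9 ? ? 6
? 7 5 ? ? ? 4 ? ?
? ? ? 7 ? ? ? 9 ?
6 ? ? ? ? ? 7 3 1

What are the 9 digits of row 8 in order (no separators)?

(1,1) = 2: row 1 has {1,3,4,5,6,7}; col 1 has {4,6,8}; box has {5,9} → only 2 remains.
(1,3) = 8: row 1 has {1,2,3,4,5,6,7}; col 3 has {1,5,9}; box has {2,5,9} → only 8 remains.
(1,4) = 9: row 1 has {1,2,3,4,5,6,7,8}; col 4 has {1,4,7}; box has {1,3,6,7,8} → only 9 remains.
(2,8) = 2: row 2 has {1,6,8}; col 8 has {1,3,5,7,9}; box has {1,3,4,5,6,7} → only 2 remains.
(2,9) = 9: row 2 has {1,2,6,8}; col 9 has {1,2,4,6,7}; box has {1,2,3,4,5,6,7} → only 9 remains.
(3,1) = 1: row 3 has {3,5,7,9}; col 1 has {2,4,6,8}; box has {2,5,8,9} → only 1 remains.
(3,4) = 2: row 3 has {1,3,5,7,9}; col 4 has {1,4,7,9}; box has {1,3,6,7,8,9} → only 2 remains.
(3,5) = 4: row 3 has {1,2,3,5,7,9}; col 5 has {2,6}; box has {1,2,3,6,7,8,9} → only 4 remains.
(3,7) = 8: row 3 has {1,2,3,4,5,7,9}; col 7 has {3,4,5,6,7}; box has {1,2,3,4,5,6,7,9} → only 8 remains.
(4,7) = 9: row 4 has {1,2,4}; col 7 has {3,4,5,6,7,8}; box has {2,5,6,7} → only 9 remains.
(4,8) = 8: row 4 has {1,2,4,9}; col 8 has {1,2,3,5,7,9}; box has {2,5,6,7,9} → only 8 remains.
(5,9) = 3: row 5 has {2,4,5,7,8,9}; col 9 has {1,2,4,6,7,9}; box has {2,5,6,7,8,9} → only 3 remains.
(6,7) = 1: row 6 has {2,6,9}; col 7 has {3,4,5,6,7,8,9}; box has {2,3,5,6,7,8,9} → only 1 remains.
(6,8) = 4: row 6 has {1,2,6,9}; col 8 has {1,2,3,5,7,8,9}; box has {1,2,3,5,6,7,8,9} → only 4 remains.
(7,8) = 6: row 7 has {4,5,7}; col 8 has {1,2,3,4,5,7,8,9}; box has {1,3,4,7,9} → only 6 remains.
(7,9) = 8: row 7 has {4,5,6,7}; col 9 has {1,2,3,4,6,7,9}; box has {1,3,4,6,7,9} → only 8 remains.
(8,1) = 3: row 8 has {7,9}; col 1 has {1,2,4,6,8}; box has {5,6,7} → only 3 remains.
(8,7) = 2: row 8 has {3,7,9}; col 7 has {1,3,4,5,6,7,8,9}; box has {1,3,4,6,7,8,9} → only 2 remains.
(8,9) = 5: row 8 has {2,3,7,9}; col 9 has {1,2,3,4,6,7,8,9}; box has {1,2,3,4,6,7,8,9} → only 5 remains.
(2,1) = 7: row 2 has {1,2,6,8,9}; col 1 has {1,2,3,4,6,8}; box has {1,2,5,8,9} → only 7 remains.
(2,5) = 5: row 2 has {1,2,6,7,8,9}; col 5 has {2,4,6}; box has {1,2,3,4,6,7,8,9} → only 5 remains.
(3,2) = 6: row 3 has {1,2,3,4,5,7,8,9}; col 2 has {2,5,7,9}; box has {1,2,5,7,8,9} → only 6 remains.
(4,2) = 3: row 4 has {1,2,4,8,9}; col 2 has {2,5,6,7,9}; box has {1,2,4,8,9} → only 3 remains.
(4,5) = 7: row 4 has {1,2,3,4,8,9}; col 5 has {2,4,5,6}; box has {2,4,9} → only 7 remains.
(5,3) = 6: row 5 has {2,3,4,5,7,8,9}; col 3 has {1,5,8,9}; box has {1,2,3,4,8,9} → only 6 remains.
(5,6) = 1: row 5 has {2,3,4,5,6,7,8,9}; col 6 has {3,7,8,9}; box has {2,4,7,9} → only 1 remains.
(6,1) = 5: row 6 has {1,2,4,6,9}; col 1 has {1,2,3,4,6,7,8}; box has {1,2,3,4,6,8,9} → only 5 remains.
(6,3) = 7: row 6 has {1,2,4,5,6,9}; col 3 has {1,5,6,8,9}; box has {1,2,3,4,5,6,8,9} → only 7 remains.
(7,1) = 9: row 7 has {4,5,6,7,8}; col 1 has {1,2,3,4,5,6,7,8}; box has {3,5,6,7} → only 9 remains.
(7,4) = 3: row 7 has {4,5,6,7,8,9}; col 4 has {1,2,4,7,9}; box has {7} → only 3 remains.
(7,5) = 1: row 7 has {3,4,5,6,7,8,9}; col 5 has {2,4,5,6,7}; box has {3,7} → only 1 remains.
(7,6) = 2: row 7 has {1,3,4,5,6,7,8,9}; col 6 has {1,3,7,8,9}; box has {1,3,7} → only 2 remains.
(8,3) = 4: row 8 has {2,3,5,7,9}; col 3 has {1,5,6,7,8,9}; box has {3,5,6,7,9} → only 4 remains.
(8,5) = 8: row 8 has {2,3,4,5,7,9}; col 5 has {1,2,4,5,6,7}; box has {1,2,3,7} → only 8 remains.
(8,6) = 6: row 8 has {2,3,4,5,7,8,9}; col 6 has {1,2,3,7,8,9}; box has {1,2,3,7,8} → only 6 remains.
(9,2) = 8: row 9 has {1,3,6,7}; col 2 has {2,3,5,6,7,9}; box has {3,4,5,6,7,9} → only 8 remains.
(9,3) = 2: row 9 has {1,3,6,7,8}; col 3 has {1,4,5,6,7,8,9}; box has {3,4,5,6,7,8,9} → only 2 remains.
(9,4) = 5: row 9 has {1,2,3,6,7,8}; col 4 has {1,2,3,4,7,9}; box has {1,2,3,6,7,8} → only 5 remains.
(9,5) = 9: row 9 has {1,2,3,5,6,7,8}; col 5 has {1,2,4,5,6,7,8}; box has {1,2,3,5,6,7,8} → only 9 remains.
(9,6) = 4: row 9 has {1,2,3,5,6,7,8,9}; col 6 has {1,2,3,6,7,8,9}; box has {1,2,3,5,6,7,8,9} → only 4 remains.
(2,2) = 4: row 2 has {1,2,5,6,7,8,9}; col 2 has {2,3,5,6,7,8,9}; box has {1,2,5,6,7,8,9} → only 4 remains.
(2,3) = 3: row 2 has {1,2,4,5,6,7,8,9}; col 3 has {1,2,4,5,6,7,8,9}; box has {1,2,4,5,6,7,8,9} → only 3 remains.
(4,4) = 6: row 4 has {1,2,3,4,7,8,9}; col 4 has {1,2,3,4,5,7,9}; box has {1,2,4,7,9} → only 6 remains.
(4,6) = 5: row 4 has {1,2,3,4,6,7,8,9}; col 6 has {1,2,3,4,6,7,8,9}; box has {1,2,4,6,7,9} → only 5 remains.
(6,4) = 8: row 6 has {1,2,4,5,6,7,9}; col 4 has {1,2,3,4,5,6,7,9}; box has {1,2,4,5,6,7,9} → only 8 remains.
(6,5) = 3: row 6 has {1,2,4,5,6,7,8,9}; col 5 has {1,2,4,5,6,7,8,9}; box has {1,2,4,5,6,7,8,9} → only 3 remains.
(8,2) = 1: row 8 has {2,3,4,5,6,7,8,9}; col 2 has {2,3,4,5,6,7,8,9}; box has {2,3,4,5,6,7,8,9} → only 1 remains.

314786295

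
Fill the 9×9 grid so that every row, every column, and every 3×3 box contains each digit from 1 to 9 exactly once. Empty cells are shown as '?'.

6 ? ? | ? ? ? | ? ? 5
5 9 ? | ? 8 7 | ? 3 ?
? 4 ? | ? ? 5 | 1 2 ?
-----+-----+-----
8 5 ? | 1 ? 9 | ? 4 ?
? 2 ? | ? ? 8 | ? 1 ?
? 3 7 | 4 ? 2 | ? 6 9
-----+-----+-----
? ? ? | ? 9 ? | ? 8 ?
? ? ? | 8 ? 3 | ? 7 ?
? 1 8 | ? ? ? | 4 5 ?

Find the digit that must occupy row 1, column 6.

row 1, column 8 = 9 (sole candidate).
row 2, column 7 = 6 (sole candidate).
row 2, column 9 = 4 (sole candidate).
row 3, column 3 = 3 (sole candidate).
row 3, column 5 = 6 (sole candidate).
row 4, column 3 = 6 (sole candidate).
row 6, column 1 = 1 (sole candidate).
row 6, column 5 = 5 (sole candidate).
row 6, column 7 = 8 (sole candidate).
row 8, column 2 = 6 (sole candidate).
row 9, column 6 = 6 (sole candidate).
row 1, column 7 = 7 (sole candidate).
row 2, column 4 = 2 (sole candidate).
row 3, column 1 = 7 (sole candidate).
row 3, column 4 = 9 (sole candidate).
row 3, column 9 = 8 (sole candidate).
row 7, column 2 = 7 (sole candidate).
row 7, column 4 = 5 (sole candidate).
row 9, column 4 = 7 (sole candidate).
row 9, column 5 = 2 (sole candidate).
row 9, column 9 = 3 (sole candidate).
row 1, column 2 = 8 (sole candidate).
row 1, column 4 = 3 (sole candidate).
row 2, column 3 = 1 (sole candidate).
row 5, column 4 = 6 (sole candidate).
row 5, column 9 = 7 (sole candidate).
row 7, column 7 = 2 (sole candidate).
row 8, column 7 = 9 (sole candidate).
row 8, column 9 = 1 (sole candidate).
row 9, column 1 = 9 (sole candidate).
row 1, column 3 = 2 (sole candidate).
row 4, column 7 = 3 (sole candidate).
row 4, column 9 = 2 (sole candidate).
row 5, column 1 = 4 (sole candidate).
row 5, column 3 = 9 (sole candidate).
row 5, column 5 = 3 (sole candidate).
row 5, column 7 = 5 (sole candidate).
row 7, column 1 = 3 (sole candidate).
row 7, column 3 = 4 (sole candidate).
row 7, column 6 = 1 (sole candidate).
row 7, column 9 = 6 (sole candidate).
row 8, column 1 = 2 (sole candidate).
row 8, column 3 = 5 (sole candidate).
row 8, column 5 = 4 (sole candidate).
row 1, column 5 = 1 (sole candidate).
row 1, column 6 = 4: row 1 has {1,2,3,5,6,7,8,9}; col 6 has {1,2,3,5,6,7,8,9}; box has {1,2,3,5,6,7,8,9} → only 4 remains.

4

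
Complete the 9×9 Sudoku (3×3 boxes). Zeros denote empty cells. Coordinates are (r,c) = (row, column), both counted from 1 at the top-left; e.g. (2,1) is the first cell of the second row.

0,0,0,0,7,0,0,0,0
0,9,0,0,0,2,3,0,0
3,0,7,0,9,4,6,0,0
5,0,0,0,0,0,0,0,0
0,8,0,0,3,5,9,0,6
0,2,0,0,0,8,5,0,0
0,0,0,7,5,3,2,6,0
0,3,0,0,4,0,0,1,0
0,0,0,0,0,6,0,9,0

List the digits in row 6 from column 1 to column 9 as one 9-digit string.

(1,6) = 1 (sole candidate).
(8,6) = 9 (sole candidate).
(4,6) = 7 (sole candidate).
(1,4) = 3 (hidden single in row 1).
(1,9) = 9 (hidden single in row 1).
(9,9) = 3 (hidden single in row 9).
(9,2) = 7 (hidden single in column 2).
(9,3) = 5 (hidden single in row 9).
(8,9) = 5 (hidden single in row 8).
(8,7) = 7 (hidden single in row 8).
(4,7) = 1 (hidden single in column 7).
Singles propagation stalls before every target cell is settled. Branch on (1,7) (candidates {4,8}).
  Try (1,7) = 4: this forces (9,7)=8, (7,9)=4, (6,9)=7, (7,2)=1, (3,2)=5, (3,4)=8; then column 5 has no cell left for 8 — contradiction.
So (1,7) = 8.
(9,7) = 4 (sole candidate).
(7,9) = 8 (sole candidate).
(3,4) = 8 (hidden single in row 3).
(2,5) = 6 (sole candidate).
(4,5) = 2 (sole candidate).
(4,9) = 4 (sole candidate).
(6,5) = 1: row 6 has {2,5,8}; col 5 has {2,3,4,5,6,7,9}; box has {2,3,5,7,8} → only 1 remains.
(6,9) = 7: row 6 has {1,2,5,8}; col 9 has {3,4,5,6,8,9}; box has {1,4,5,6,9} → only 7 remains.
(8,4) = 2 (sole candidate).
(9,4) = 1 (sole candidate).
(9,5) = 8 (sole candidate).
(2,4) = 5 (sole candidate).
(2,9) = 1 (sole candidate).
(3,9) = 2 (sole candidate).
(4,2) = 6 (sole candidate).
(4,4) = 9 (sole candidate).
(5,4) = 4 (sole candidate).
(5,8) = 2 (sole candidate).
(6,4) = 6: row 6 has {1,2,5,7,8}; col 4 has {1,2,3,4,5,7,8,9}; box has {1,2,3,4,5,7,8,9} → only 6 remains.
(6,8) = 3: row 6 has {1,2,5,6,7,8}; col 8 has {1,2,6,9}; box has {1,2,4,5,6,7,9} → only 3 remains.
(9,1) = 2 (sole candidate).
(3,8) = 5 (sole candidate).
(4,3) = 3 (sole candidate).
(4,8) = 8 (sole candidate).
(5,3) = 1 (sole candidate).
(1,8) = 4 (sole candidate).
(2,8) = 7 (sole candidate).
(3,2) = 1 (sole candidate).
(5,1) = 7 (sole candidate).
(7,2) = 4 (sole candidate).
(7,3) = 9 (sole candidate).
(1,1) = 6 (sole candidate).
(1,2) = 5 (sole candidate).
(1,3) = 2 (sole candidate).
(6,3) = 4: row 6 has {1,2,3,5,6,7,8}; col 3 has {1,2,3,5,7,9}; box has {1,2,3,5,6,7,8} → only 4 remains.
(7,1) = 1 (sole candidate).
(8,1) = 8 (sole candidate).
(8,3) = 6 (sole candidate).
(2,1) = 4 (sole candidate).
(2,3) = 8 (sole candidate).
(6,1) = 9: row 6 has {1,2,3,4,5,6,7,8}; col 1 has {1,2,3,4,5,6,7,8}; box has {1,2,3,4,5,6,7,8} → only 9 remains.

924618537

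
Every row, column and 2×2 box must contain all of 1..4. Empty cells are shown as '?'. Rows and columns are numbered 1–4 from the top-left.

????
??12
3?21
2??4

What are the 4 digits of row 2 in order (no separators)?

R1C4 = 3: row 1 has {}; col 4 has {1,2,4}; box has {1,2} → only 3 remains.
R2C1 = 4: row 2 has {1,2}; col 1 has {2,3}; box has {} → only 4 remains.
R2C2 = 3: row 2 has {1,2,4}; col 2 has {}; box has {4} → only 3 remains.

4312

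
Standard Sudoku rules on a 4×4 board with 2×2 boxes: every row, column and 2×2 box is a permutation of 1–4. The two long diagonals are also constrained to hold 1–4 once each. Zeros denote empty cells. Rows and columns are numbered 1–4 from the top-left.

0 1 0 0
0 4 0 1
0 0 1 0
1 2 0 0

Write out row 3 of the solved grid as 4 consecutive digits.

row 3, column 2 = 3: row 3 has {1}; col 2 has {1,2,4}; box has {1,2}; anti-diagonal has {1} → only 3 remains.
row 4, column 4 = 3: row 4 has {1,2}; col 4 has {1}; box has {1}; main diagonal has {1,4} → only 3 remains.
row 1, column 1 = 2: row 1 has {1}; col 1 has {1}; box has {1,4}; main diagonal has {1,3,4} → only 2 remains.
row 1, column 4 = 4: row 1 has {1,2}; col 4 has {1,3}; box has {1}; anti-diagonal has {1,3} → only 4 remains.
row 2, column 1 = 3: row 2 has {1,4}; col 1 has {1,2}; box has {1,2,4} → only 3 remains.
row 2, column 3 = 2: row 2 has {1,3,4}; col 3 has {1}; box has {1,4}; anti-diagonal has {1,3,4} → only 2 remains.
row 3, column 1 = 4: row 3 has {1,3}; col 1 has {1,2,3}; box has {1,2,3} → only 4 remains.
row 3, column 4 = 2: row 3 has {1,3,4}; col 4 has {1,3,4}; box has {1,3} → only 2 remains.

4312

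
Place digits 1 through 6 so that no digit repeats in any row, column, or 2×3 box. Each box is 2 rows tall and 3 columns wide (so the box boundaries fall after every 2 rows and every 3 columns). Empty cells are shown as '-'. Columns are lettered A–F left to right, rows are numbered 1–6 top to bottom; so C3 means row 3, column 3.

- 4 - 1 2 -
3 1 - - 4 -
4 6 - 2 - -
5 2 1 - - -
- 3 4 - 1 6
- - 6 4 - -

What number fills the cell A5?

2

A1 = 6 (sole candidate).
C1 = 5 (sole candidate).
F1 = 3 (sole candidate).
C2 = 2 (sole candidate).
F2 = 5 (sole candidate).
C3 = 3 (sole candidate).
E3 = 5 (sole candidate).
F3 = 1 (sole candidate).
F4 = 4 (sole candidate).
A5 = 2: row 5 has {1,3,4,6}; col 1 has {3,4,5,6}; box has {3,4,6} → only 2 remains.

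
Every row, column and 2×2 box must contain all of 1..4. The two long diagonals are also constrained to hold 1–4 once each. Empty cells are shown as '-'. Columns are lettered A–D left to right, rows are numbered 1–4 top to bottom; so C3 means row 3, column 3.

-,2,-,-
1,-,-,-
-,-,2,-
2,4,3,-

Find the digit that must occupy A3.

3

B2 = 3: row 2 has {1}; col 2 has {2,4}; box has {1,2}; main diagonal has {2} → only 3 remains.
C2 = 4: row 2 has {1,3}; col 3 has {2,3}; box has {}; anti-diagonal has {2} → only 4 remains.
D2 = 2: row 2 has {1,3,4}; col 4 has {}; box has {4} → only 2 remains.
A3 = 3: row 3 has {2}; col 1 has {1,2}; box has {2,4} → only 3 remains.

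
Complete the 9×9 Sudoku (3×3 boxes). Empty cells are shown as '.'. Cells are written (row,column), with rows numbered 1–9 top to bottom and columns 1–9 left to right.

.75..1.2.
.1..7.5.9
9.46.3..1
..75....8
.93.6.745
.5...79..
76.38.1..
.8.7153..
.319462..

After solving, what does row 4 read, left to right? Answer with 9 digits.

(1,5) = 9: row 1 has {1,2,5,7}; col 5 has {1,4,6,7,8}; box has {1,3,6,7} → only 9 remains.
(3,2) = 2: row 3 has {1,3,4,6,9}; col 2 has {1,3,5,6,7,8,9}; box has {1,4,5,7,9} → only 2 remains.
(3,5) = 5: row 3 has {1,2,3,4,6,9}; col 5 has {1,4,6,7,8,9}; box has {1,3,6,7,9} → only 5 remains.
(3,7) = 8: row 3 has {1,2,3,4,5,6,9}; col 7 has {1,2,3,5,7,9}; box has {1,2,5,9} → only 8 remains.
(3,8) = 7: row 3 has {1,2,3,4,5,6,8,9}; col 8 has {2,4}; box has {1,2,5,8,9} → only 7 remains.
(4,2) = 4: row 4 has {5,7,8}; col 2 has {1,2,3,5,6,7,8,9}; box has {3,5,7,9} → only 4 remains.
(4,7) = 6: row 4 has {4,5,7,8}; col 7 has {1,2,3,5,7,8,9}; box has {4,5,7,8,9} → only 6 remains.
(7,6) = 2: row 7 has {1,3,6,7,8}; col 6 has {1,3,5,6,7}; box has {1,3,4,5,6,7,8,9} → only 2 remains.
(7,9) = 4: row 7 has {1,2,3,6,7,8}; col 9 has {1,5,8,9}; box has {1,2,3} → only 4 remains.
(8,9) = 6: row 8 has {1,3,5,7,8}; col 9 has {1,4,5,8,9}; box has {1,2,3,4} → only 6 remains.
(9,1) = 5: row 9 has {1,2,3,4,6,9}; col 1 has {7,9}; box has {1,3,6,7,8} → only 5 remains.
(9,8) = 8: row 9 has {1,2,3,4,5,6,9}; col 8 has {2,4,7}; box has {1,2,3,4,6} → only 8 remains.
(9,9) = 7: row 9 has {1,2,3,4,5,6,8,9}; col 9 has {1,4,5,6,8,9}; box has {1,2,3,4,6,8} → only 7 remains.
(1,7) = 4: row 1 has {1,2,5,7,9}; col 7 has {1,2,3,5,6,7,8,9}; box has {1,2,5,7,8,9} → only 4 remains.
(1,9) = 3: row 1 has {1,2,4,5,7,9}; col 9 has {1,4,5,6,7,8,9}; box has {1,2,4,5,7,8,9} → only 3 remains.
(2,8) = 6: row 2 has {1,5,7,9}; col 8 has {2,4,7,8}; box has {1,2,3,4,5,7,8,9} → only 6 remains.
(4,6) = 9: row 4 has {4,5,6,7,8}; col 6 has {1,2,3,5,6,7}; box has {5,6,7} → only 9 remains.
(5,6) = 8: row 5 has {3,4,5,6,7,9}; col 6 has {1,2,3,5,6,7,9}; box has {5,6,7,9} → only 8 remains.
(6,9) = 2: row 6 has {5,7,9}; col 9 has {1,3,4,5,6,7,8,9}; box has {4,5,6,7,8,9} → only 2 remains.
(7,3) = 9: row 7 has {1,2,3,4,6,7,8}; col 3 has {1,3,4,5,7}; box has {1,3,5,6,7,8} → only 9 remains.
(7,8) = 5: row 7 has {1,2,3,4,6,7,8,9}; col 8 has {2,4,6,7,8}; box has {1,2,3,4,6,7,8} → only 5 remains.
(8,3) = 2: row 8 has {1,3,5,6,7,8}; col 3 has {1,3,4,5,7,9}; box has {1,3,5,6,7,8,9} → only 2 remains.
(8,8) = 9: row 8 has {1,2,3,5,6,7,8}; col 8 has {2,4,5,6,7,8}; box has {1,2,3,4,5,6,7,8} → only 9 remains.
(1,4) = 8: row 1 has {1,2,3,4,5,7,9}; col 4 has {3,5,6,7,9}; box has {1,3,5,6,7,9} → only 8 remains.
(2,3) = 8: row 2 has {1,5,6,7,9}; col 3 has {1,2,3,4,5,7,9}; box has {1,2,4,5,7,9} → only 8 remains.
(2,6) = 4: row 2 has {1,5,6,7,8,9}; col 6 has {1,2,3,5,6,7,8,9}; box has {1,3,5,6,7,8,9} → only 4 remains.
(6,3) = 6: row 6 has {2,5,7,9}; col 3 has {1,2,3,4,5,7,8,9}; box has {3,4,5,7,9} → only 6 remains.
(6,5) = 3: row 6 has {2,5,6,7,9}; col 5 has {1,4,5,6,7,8,9}; box has {5,6,7,8,9} → only 3 remains.
(6,8) = 1: row 6 has {2,3,5,6,7,9}; col 8 has {2,4,5,6,7,8,9}; box has {2,4,5,6,7,8,9} → only 1 remains.
(8,1) = 4: row 8 has {1,2,3,5,6,7,8,9}; col 1 has {5,7,9}; box has {1,2,3,5,6,7,8,9} → only 4 remains.
(1,1) = 6: row 1 has {1,2,3,4,5,7,8,9}; col 1 has {4,5,7,9}; box has {1,2,4,5,7,8,9} → only 6 remains.
(2,1) = 3: row 2 has {1,4,5,6,7,8,9}; col 1 has {4,5,6,7,9}; box has {1,2,4,5,6,7,8,9} → only 3 remains.
(2,4) = 2: row 2 has {1,3,4,5,6,7,8,9}; col 4 has {3,5,6,7,8,9}; box has {1,3,4,5,6,7,8,9} → only 2 remains.
(4,5) = 2: row 4 has {4,5,6,7,8,9}; col 5 has {1,3,4,5,6,7,8,9}; box has {3,5,6,7,8,9} → only 2 remains.
(4,8) = 3: row 4 has {2,4,5,6,7,8,9}; col 8 has {1,2,4,5,6,7,8,9}; box has {1,2,4,5,6,7,8,9} → only 3 remains.
(5,4) = 1: row 5 has {3,4,5,6,7,8,9}; col 4 has {2,3,5,6,7,8,9}; box has {2,3,5,6,7,8,9} → only 1 remains.
(6,1) = 8: row 6 has {1,2,3,5,6,7,9}; col 1 has {3,4,5,6,7,9}; box has {3,4,5,6,7,9} → only 8 remains.
(6,4) = 4: row 6 has {1,2,3,5,6,7,8,9}; col 4 has {1,2,3,5,6,7,8,9}; box has {1,2,3,5,6,7,8,9} → only 4 remains.
(4,1) = 1: row 4 has {2,3,4,5,6,7,8,9}; col 1 has {3,4,5,6,7,8,9}; box has {3,4,5,6,7,8,9} → only 1 remains.

147529638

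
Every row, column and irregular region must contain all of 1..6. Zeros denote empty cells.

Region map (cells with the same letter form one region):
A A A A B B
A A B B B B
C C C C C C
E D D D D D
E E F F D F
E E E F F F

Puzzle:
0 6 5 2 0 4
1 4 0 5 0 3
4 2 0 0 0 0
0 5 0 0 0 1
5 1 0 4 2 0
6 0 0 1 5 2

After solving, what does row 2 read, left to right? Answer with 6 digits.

142563

R1C1 = 3 (sole candidate).
R1C5 = 1 (sole candidate).
R2C5 = 6: row 2 has {1,3,4,5}; col 5 has {1,2,5}; region has {1,3,4,5} → only 6 remains.
R3C5 = 3 (sole candidate).
R4C1 = 2 (sole candidate).
R4C5 = 4 (sole candidate).
R5C6 = 6 (sole candidate).
R6C2 = 3 (sole candidate).
R6C3 = 4 (sole candidate).
R2C3 = 2: row 2 has {1,3,4,5,6}; col 3 has {4,5}; region has {1,3,4,5,6} → only 2 remains.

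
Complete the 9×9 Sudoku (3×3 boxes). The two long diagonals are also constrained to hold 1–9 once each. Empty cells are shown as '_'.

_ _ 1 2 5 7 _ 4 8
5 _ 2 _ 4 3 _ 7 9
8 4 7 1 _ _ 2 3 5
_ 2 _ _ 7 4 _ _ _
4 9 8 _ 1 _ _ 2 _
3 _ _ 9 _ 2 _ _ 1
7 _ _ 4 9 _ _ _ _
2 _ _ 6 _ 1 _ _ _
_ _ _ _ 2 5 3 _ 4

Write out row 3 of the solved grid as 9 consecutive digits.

847169235

r1c7 = 6: row 1 has {1,2,4,5,7,8}; col 7 has {2,3}; box has {2,3,4,5,7,8,9} → only 6 remains.
r2c2 = 6: row 2 has {2,3,4,5,7,9}; col 2 has {2,4,9}; box has {1,2,4,5,7,8}; main diagonal has {1,2,4,7} → only 6 remains.
r2c4 = 8: row 2 has {2,3,4,5,6,7,9}; col 4 has {1,2,4,6,9}; box has {1,2,3,4,5,7} → only 8 remains.
r2c7 = 1: row 2 has {2,3,4,5,6,7,8,9}; col 7 has {2,3,6}; box has {2,3,4,5,6,7,8,9} → only 1 remains.
r3c5 = 6: row 3 has {1,2,3,4,5,7,8}; col 5 has {1,2,4,5,7,9}; box has {1,2,3,4,5,7,8} → only 6 remains.
r3c6 = 9: row 3 has {1,2,3,4,5,6,7,8}; col 6 has {1,2,3,4,5,7}; box has {1,2,3,4,5,6,7,8} → only 9 remains.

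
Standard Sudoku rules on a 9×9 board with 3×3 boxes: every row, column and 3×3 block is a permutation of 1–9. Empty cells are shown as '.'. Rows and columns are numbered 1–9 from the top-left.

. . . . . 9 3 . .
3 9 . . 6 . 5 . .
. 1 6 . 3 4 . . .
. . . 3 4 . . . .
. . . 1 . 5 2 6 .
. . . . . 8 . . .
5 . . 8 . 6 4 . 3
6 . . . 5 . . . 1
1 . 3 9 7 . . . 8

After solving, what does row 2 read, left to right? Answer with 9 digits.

R5C5 = 9: row 5 has {1,2,5,6}; col 5 has {3,4,5,6,7}; box has {1,3,4,5,8} → only 9 remains.
R6C5 = 2: row 6 has {8}; col 5 has {3,4,5,6,7,9}; box has {1,3,4,5,8,9} → only 2 remains.
R7C5 = 1: row 7 has {3,4,5,6,8}; col 5 has {2,3,4,5,6,7,9}; box has {5,6,7,8,9} → only 1 remains.
R9C6 = 2: row 9 has {1,3,7,8,9}; col 6 has {4,5,6,8,9}; box has {1,5,6,7,8,9} → only 2 remains.
R9C7 = 6: row 9 has {1,2,3,7,8,9}; col 7 has {2,3,4,5}; box has {1,3,4,8} → only 6 remains.
R9C8 = 5: row 9 has {1,2,3,6,7,8,9}; col 8 has {6}; box has {1,3,4,6,8} → only 5 remains.
R1C5 = 8: row 1 has {3,9}; col 5 has {1,2,3,4,5,6,7,9}; box has {3,4,6,9} → only 8 remains.
R4C6 = 7: row 4 has {3,4}; col 6 has {2,4,5,6,8,9}; box has {1,2,3,4,5,8,9} → only 7 remains.
R6C4 = 6: row 6 has {2,8}; col 4 has {1,3,8,9}; box has {1,2,3,4,5,7,8,9} → only 6 remains.
R8C4 = 4: row 8 has {1,5,6}; col 4 has {1,3,6,8,9}; box has {1,2,5,6,7,8,9} → only 4 remains.
R8C6 = 3: row 8 has {1,4,5,6}; col 6 has {2,4,5,6,7,8,9}; box has {1,2,4,5,6,7,8,9} → only 3 remains.
R9C2 = 4: row 9 has {1,2,3,5,6,7,8,9}; col 2 has {1,9}; box has {1,3,5,6} → only 4 remains.
R2C6 = 1: row 2 has {3,5,6,9}; col 6 has {2,3,4,5,6,7,8,9}; box has {3,4,6,8,9} → only 1 remains.
R1C8 = 1: in row 1, 1 can only go here (every other open cell in that row sees a 1).
R1C9 = 6: in row 1, 6 can only go here (every other open cell in that row sees a 6).
R3C4 = 5: in row 3, 5 can only go here (every other open cell in that row sees a 5).
R4C2 = 6: in row 4, 6 can only go here (every other open cell in that row sees a 6).
R5C2 = 3: in row 5, 3 can only go here (every other open cell in that row sees a 3).
R6C8 = 3: in row 6, 3 can only go here (every other open cell in that row sees a 3).
R8C2 = 8: in column 2, 8 can only go here (every other open cell in that column sees an 8).
R2C8 = 4: in column 8, 4 can only go here (every other open cell in that column sees a 4).
R2C3 = 8: in row 2, 8 can only go here (every other open cell in that row sees an 8).
R5C1 = 8: in row 5, 8 can only go here (every other open cell in that row sees an 8).
Singles propagation stalls before every target cell is settled. Branch on R4C8 (candidates {8,9}).
  Try R4C8 = 9: this forces R4C1=2, R4C9=5, R3C1=7, R4C3=1, R4C7=8, R1C1=4, R3C7=9; then column 9 has no cell left for 9 — contradiction.
So R4C8 = 8.
R3C7 = 8 (hidden single in row 3).
Singles propagation stalls before every target cell is settled. Branch on R4C7 (candidates {1,9}).
  Try R4C7 = 9: this forces R4C1=2, R4C9=5, R8C7=7, R3C1=7; then column 8 has no cell left for 7 — contradiction.
So R4C7 = 1.
R6C3 = 1 (hidden single in row 6).
Singles propagation stalls before every target cell is settled. Branch on R4C1 (candidates {2,9}).
  Try R4C1 = 2: this forces R3C1=7, R1C1=4, R6C1=9, R6C7=7, R8C7=9, R4C3=5; then R6C2 has no candidate left — contradiction.
So R4C1 = 9.
R4C9 = 5 (sole candidate).
R4C3 = 2 (sole candidate).
R6C2 = 5 (hidden single in row 6).
R1C3 = 5 (hidden single in row 1).
R1C1 = 4 (hidden single in row 1).
R6C1 = 7 (sole candidate).
R6C7 = 9 (sole candidate).
R6C9 = 4 (sole candidate).
R8C7 = 7 (sole candidate).
R3C1 = 2 (sole candidate).
R5C3 = 4 (sole candidate).
R5C9 = 7 (sole candidate).
R8C3 = 9 (sole candidate).
R8C8 = 2 (sole candidate).
R1C2 = 7 (sole candidate).
R1C4 = 2 (sole candidate).
R2C4 = 7: row 2 has {1,3,4,5,6,8,9}; col 4 has {1,2,3,4,5,6,8,9}; box has {1,2,3,4,5,6,8,9} → only 7 remains.
R2C9 = 2: row 2 has {1,3,4,5,6,7,8,9}; col 9 has {1,3,4,5,6,7,8}; box has {1,3,4,5,6,8} → only 2 remains.

398761542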